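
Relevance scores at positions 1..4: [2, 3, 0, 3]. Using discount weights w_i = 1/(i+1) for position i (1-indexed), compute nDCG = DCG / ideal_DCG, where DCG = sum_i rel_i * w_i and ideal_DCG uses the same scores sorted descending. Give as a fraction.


Position discount weights w_i = 1/(i+1) for i=1..4:
Weights = [1/2, 1/3, 1/4, 1/5]
Actual relevance: [2, 3, 0, 3]
DCG = 2/2 + 3/3 + 0/4 + 3/5 = 13/5
Ideal relevance (sorted desc): [3, 3, 2, 0]
Ideal DCG = 3/2 + 3/3 + 2/4 + 0/5 = 3
nDCG = DCG / ideal_DCG = 13/5 / 3 = 13/15

13/15


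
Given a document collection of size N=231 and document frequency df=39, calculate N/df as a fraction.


IDF ratio = N / df
= 231 / 39
= 77/13

77/13


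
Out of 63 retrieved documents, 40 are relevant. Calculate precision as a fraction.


Precision = relevant_retrieved / total_retrieved
= 40 / 63
= 40 / (40 + 23)
= 40/63

40/63


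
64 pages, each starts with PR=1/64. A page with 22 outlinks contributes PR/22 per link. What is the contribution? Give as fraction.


Initial PR = 1/64 = 1/64
Outlinks = 22
Contribution per link = PR / outlinks
= 1/64 / 22
= 1/1408

1/1408


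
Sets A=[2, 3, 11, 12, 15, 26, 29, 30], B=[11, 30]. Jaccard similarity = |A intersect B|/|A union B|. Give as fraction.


A intersect B = [11, 30]
|A intersect B| = 2
A union B = [2, 3, 11, 12, 15, 26, 29, 30]
|A union B| = 8
Jaccard = 2/8 = 1/4

1/4


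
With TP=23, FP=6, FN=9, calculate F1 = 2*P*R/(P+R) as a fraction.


F1 = 2 * P * R / (P + R)
P = TP/(TP+FP) = 23/29 = 23/29
R = TP/(TP+FN) = 23/32 = 23/32
2 * P * R = 2 * 23/29 * 23/32 = 529/464
P + R = 23/29 + 23/32 = 1403/928
F1 = 529/464 / 1403/928 = 46/61

46/61


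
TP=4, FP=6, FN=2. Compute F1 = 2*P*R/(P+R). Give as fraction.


F1 = 2 * P * R / (P + R)
P = TP/(TP+FP) = 4/10 = 2/5
R = TP/(TP+FN) = 4/6 = 2/3
2 * P * R = 2 * 2/5 * 2/3 = 8/15
P + R = 2/5 + 2/3 = 16/15
F1 = 8/15 / 16/15 = 1/2

1/2


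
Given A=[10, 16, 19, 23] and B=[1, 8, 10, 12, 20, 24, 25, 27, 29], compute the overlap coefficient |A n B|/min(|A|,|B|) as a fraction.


A intersect B = [10]
|A intersect B| = 1
min(|A|, |B|) = min(4, 9) = 4
Overlap = 1 / 4 = 1/4

1/4


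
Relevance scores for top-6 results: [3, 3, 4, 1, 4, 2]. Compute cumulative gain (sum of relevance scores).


Cumulative Gain = sum of relevance scores
Position 1: rel=3, running sum=3
Position 2: rel=3, running sum=6
Position 3: rel=4, running sum=10
Position 4: rel=1, running sum=11
Position 5: rel=4, running sum=15
Position 6: rel=2, running sum=17
CG = 17

17


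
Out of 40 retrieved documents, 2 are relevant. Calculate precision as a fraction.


Precision = relevant_retrieved / total_retrieved
= 2 / 40
= 2 / (2 + 38)
= 1/20

1/20


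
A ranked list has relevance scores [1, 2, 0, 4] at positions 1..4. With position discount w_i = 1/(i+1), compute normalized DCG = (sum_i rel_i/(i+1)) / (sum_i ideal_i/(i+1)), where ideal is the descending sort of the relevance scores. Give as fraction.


Position discount weights w_i = 1/(i+1) for i=1..4:
Weights = [1/2, 1/3, 1/4, 1/5]
Actual relevance: [1, 2, 0, 4]
DCG = 1/2 + 2/3 + 0/4 + 4/5 = 59/30
Ideal relevance (sorted desc): [4, 2, 1, 0]
Ideal DCG = 4/2 + 2/3 + 1/4 + 0/5 = 35/12
nDCG = DCG / ideal_DCG = 59/30 / 35/12 = 118/175

118/175


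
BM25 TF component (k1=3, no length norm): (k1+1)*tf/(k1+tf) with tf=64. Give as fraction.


BM25 TF component = (k1+1)*tf / (k1+tf)
k1 = 3, tf = 64
Numerator = (3+1)*64 = 256
Denominator = 3 + 64 = 67
= 256/67 = 256/67

256/67


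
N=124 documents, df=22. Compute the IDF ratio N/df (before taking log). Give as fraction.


IDF ratio = N / df
= 124 / 22
= 62/11

62/11


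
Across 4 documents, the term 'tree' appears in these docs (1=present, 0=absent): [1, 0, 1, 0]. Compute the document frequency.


Checking each document for 'tree':
Doc 1: present
Doc 2: absent
Doc 3: present
Doc 4: absent
df = sum of presences = 1 + 0 + 1 + 0 = 2

2


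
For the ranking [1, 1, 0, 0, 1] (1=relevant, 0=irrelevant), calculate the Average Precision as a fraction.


Computing P@k for each relevant position:
Position 1: relevant, P@1 = 1/1 = 1
Position 2: relevant, P@2 = 2/2 = 1
Position 3: not relevant
Position 4: not relevant
Position 5: relevant, P@5 = 3/5 = 3/5
Sum of P@k = 1 + 1 + 3/5 = 13/5
AP = 13/5 / 3 = 13/15

13/15


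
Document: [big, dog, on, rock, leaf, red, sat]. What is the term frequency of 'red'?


Document has 7 words
Scanning for 'red':
Found at positions: [5]
Count = 1

1


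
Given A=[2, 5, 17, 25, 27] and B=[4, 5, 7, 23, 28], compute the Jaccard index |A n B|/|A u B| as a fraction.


A intersect B = [5]
|A intersect B| = 1
A union B = [2, 4, 5, 7, 17, 23, 25, 27, 28]
|A union B| = 9
Jaccard = 1/9 = 1/9

1/9


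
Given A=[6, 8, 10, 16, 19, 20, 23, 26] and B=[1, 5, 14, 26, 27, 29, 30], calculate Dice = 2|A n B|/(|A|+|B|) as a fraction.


A intersect B = [26]
|A intersect B| = 1
|A| = 8, |B| = 7
Dice = 2*1 / (8+7)
= 2 / 15 = 2/15

2/15


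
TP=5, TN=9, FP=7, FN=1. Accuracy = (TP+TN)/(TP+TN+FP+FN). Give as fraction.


Accuracy = (TP + TN) / (TP + TN + FP + FN)
TP + TN = 5 + 9 = 14
Total = 5 + 9 + 7 + 1 = 22
Accuracy = 14 / 22 = 7/11

7/11


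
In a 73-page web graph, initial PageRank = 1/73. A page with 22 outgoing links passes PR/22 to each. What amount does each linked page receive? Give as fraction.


Initial PR = 1/73 = 1/73
Outlinks = 22
Contribution per link = PR / outlinks
= 1/73 / 22
= 1/1606

1/1606


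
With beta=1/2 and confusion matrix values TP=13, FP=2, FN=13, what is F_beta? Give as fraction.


P = TP/(TP+FP) = 13/15 = 13/15
R = TP/(TP+FN) = 13/26 = 1/2
beta^2 = 1/2^2 = 1/4
(1 + beta^2) = 5/4
Numerator = (1+beta^2)*P*R = 13/24
Denominator = beta^2*P + R = 13/60 + 1/2 = 43/60
F_beta = 65/86

65/86


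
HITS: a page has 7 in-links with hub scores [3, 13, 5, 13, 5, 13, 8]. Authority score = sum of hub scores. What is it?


Authority = sum of hub scores of in-linkers
In-link 1: hub score = 3
In-link 2: hub score = 13
In-link 3: hub score = 5
In-link 4: hub score = 13
In-link 5: hub score = 5
In-link 6: hub score = 13
In-link 7: hub score = 8
Authority = 3 + 13 + 5 + 13 + 5 + 13 + 8 = 60

60


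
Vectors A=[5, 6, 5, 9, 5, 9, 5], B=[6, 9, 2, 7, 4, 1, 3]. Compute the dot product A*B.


Dot product = sum of element-wise products
A[0]*B[0] = 5*6 = 30
A[1]*B[1] = 6*9 = 54
A[2]*B[2] = 5*2 = 10
A[3]*B[3] = 9*7 = 63
A[4]*B[4] = 5*4 = 20
A[5]*B[5] = 9*1 = 9
A[6]*B[6] = 5*3 = 15
Sum = 30 + 54 + 10 + 63 + 20 + 9 + 15 = 201

201


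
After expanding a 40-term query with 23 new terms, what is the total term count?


Original terms: 40
Expansion terms: 23
Total = 40 + 23 = 63

63


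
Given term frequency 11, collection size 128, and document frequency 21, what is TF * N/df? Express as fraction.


TF * (N/df)
= 11 * (128/21)
= 11 * 128/21
= 1408/21

1408/21


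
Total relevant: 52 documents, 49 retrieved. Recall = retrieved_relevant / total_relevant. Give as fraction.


Recall = retrieved_relevant / total_relevant
= 49 / 52
= 49 / (49 + 3)
= 49/52

49/52


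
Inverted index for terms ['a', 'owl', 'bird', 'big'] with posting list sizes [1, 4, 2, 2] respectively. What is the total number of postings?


Summing posting list sizes:
'a': 1 postings
'owl': 4 postings
'bird': 2 postings
'big': 2 postings
Total = 1 + 4 + 2 + 2 = 9

9


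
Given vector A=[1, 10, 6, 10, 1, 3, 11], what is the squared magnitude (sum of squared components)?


|A|^2 = sum of squared components
A[0]^2 = 1^2 = 1
A[1]^2 = 10^2 = 100
A[2]^2 = 6^2 = 36
A[3]^2 = 10^2 = 100
A[4]^2 = 1^2 = 1
A[5]^2 = 3^2 = 9
A[6]^2 = 11^2 = 121
Sum = 1 + 100 + 36 + 100 + 1 + 9 + 121 = 368

368


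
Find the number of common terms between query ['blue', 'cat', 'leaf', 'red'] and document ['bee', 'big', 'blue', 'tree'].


Query terms: ['blue', 'cat', 'leaf', 'red']
Document terms: ['bee', 'big', 'blue', 'tree']
Common terms: ['blue']
Overlap count = 1

1


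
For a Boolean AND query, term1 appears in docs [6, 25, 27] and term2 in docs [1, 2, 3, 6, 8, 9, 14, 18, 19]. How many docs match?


Boolean AND: find intersection of posting lists
term1 docs: [6, 25, 27]
term2 docs: [1, 2, 3, 6, 8, 9, 14, 18, 19]
Intersection: [6]
|intersection| = 1

1


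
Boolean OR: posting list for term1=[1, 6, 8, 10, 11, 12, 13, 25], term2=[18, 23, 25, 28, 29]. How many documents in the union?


Boolean OR: find union of posting lists
term1 docs: [1, 6, 8, 10, 11, 12, 13, 25]
term2 docs: [18, 23, 25, 28, 29]
Union: [1, 6, 8, 10, 11, 12, 13, 18, 23, 25, 28, 29]
|union| = 12

12


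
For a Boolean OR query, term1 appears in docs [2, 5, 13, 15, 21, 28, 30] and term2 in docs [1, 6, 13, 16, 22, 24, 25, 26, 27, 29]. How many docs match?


Boolean OR: find union of posting lists
term1 docs: [2, 5, 13, 15, 21, 28, 30]
term2 docs: [1, 6, 13, 16, 22, 24, 25, 26, 27, 29]
Union: [1, 2, 5, 6, 13, 15, 16, 21, 22, 24, 25, 26, 27, 28, 29, 30]
|union| = 16

16


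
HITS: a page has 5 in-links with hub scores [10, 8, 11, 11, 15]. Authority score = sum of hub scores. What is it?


Authority = sum of hub scores of in-linkers
In-link 1: hub score = 10
In-link 2: hub score = 8
In-link 3: hub score = 11
In-link 4: hub score = 11
In-link 5: hub score = 15
Authority = 10 + 8 + 11 + 11 + 15 = 55

55


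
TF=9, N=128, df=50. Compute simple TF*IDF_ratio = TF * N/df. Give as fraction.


TF * (N/df)
= 9 * (128/50)
= 9 * 64/25
= 576/25

576/25


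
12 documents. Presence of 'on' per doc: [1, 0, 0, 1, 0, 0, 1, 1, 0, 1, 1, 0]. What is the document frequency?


Checking each document for 'on':
Doc 1: present
Doc 2: absent
Doc 3: absent
Doc 4: present
Doc 5: absent
Doc 6: absent
Doc 7: present
Doc 8: present
Doc 9: absent
Doc 10: present
Doc 11: present
Doc 12: absent
df = sum of presences = 1 + 0 + 0 + 1 + 0 + 0 + 1 + 1 + 0 + 1 + 1 + 0 = 6

6


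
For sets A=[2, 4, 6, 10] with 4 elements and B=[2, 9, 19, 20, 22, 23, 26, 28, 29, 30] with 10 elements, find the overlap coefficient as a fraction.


A intersect B = [2]
|A intersect B| = 1
min(|A|, |B|) = min(4, 10) = 4
Overlap = 1 / 4 = 1/4

1/4


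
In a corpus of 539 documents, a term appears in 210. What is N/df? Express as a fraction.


IDF ratio = N / df
= 539 / 210
= 77/30

77/30


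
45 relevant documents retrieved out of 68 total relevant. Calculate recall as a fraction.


Recall = retrieved_relevant / total_relevant
= 45 / 68
= 45 / (45 + 23)
= 45/68

45/68


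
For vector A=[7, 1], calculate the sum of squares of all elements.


|A|^2 = sum of squared components
A[0]^2 = 7^2 = 49
A[1]^2 = 1^2 = 1
Sum = 49 + 1 = 50

50


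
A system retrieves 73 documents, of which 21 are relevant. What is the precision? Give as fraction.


Precision = relevant_retrieved / total_retrieved
= 21 / 73
= 21 / (21 + 52)
= 21/73

21/73


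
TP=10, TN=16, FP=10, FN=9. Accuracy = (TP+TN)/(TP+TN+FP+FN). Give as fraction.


Accuracy = (TP + TN) / (TP + TN + FP + FN)
TP + TN = 10 + 16 = 26
Total = 10 + 16 + 10 + 9 = 45
Accuracy = 26 / 45 = 26/45

26/45


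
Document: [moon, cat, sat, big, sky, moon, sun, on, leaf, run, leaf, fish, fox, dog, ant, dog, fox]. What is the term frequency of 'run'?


Document has 17 words
Scanning for 'run':
Found at positions: [9]
Count = 1

1


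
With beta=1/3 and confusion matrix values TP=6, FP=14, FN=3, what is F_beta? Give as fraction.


P = TP/(TP+FP) = 6/20 = 3/10
R = TP/(TP+FN) = 6/9 = 2/3
beta^2 = 1/3^2 = 1/9
(1 + beta^2) = 10/9
Numerator = (1+beta^2)*P*R = 2/9
Denominator = beta^2*P + R = 1/30 + 2/3 = 7/10
F_beta = 20/63

20/63


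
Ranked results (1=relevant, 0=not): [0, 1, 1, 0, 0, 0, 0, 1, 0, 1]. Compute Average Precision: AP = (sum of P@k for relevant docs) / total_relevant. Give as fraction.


Computing P@k for each relevant position:
Position 1: not relevant
Position 2: relevant, P@2 = 1/2 = 1/2
Position 3: relevant, P@3 = 2/3 = 2/3
Position 4: not relevant
Position 5: not relevant
Position 6: not relevant
Position 7: not relevant
Position 8: relevant, P@8 = 3/8 = 3/8
Position 9: not relevant
Position 10: relevant, P@10 = 4/10 = 2/5
Sum of P@k = 1/2 + 2/3 + 3/8 + 2/5 = 233/120
AP = 233/120 / 4 = 233/480

233/480


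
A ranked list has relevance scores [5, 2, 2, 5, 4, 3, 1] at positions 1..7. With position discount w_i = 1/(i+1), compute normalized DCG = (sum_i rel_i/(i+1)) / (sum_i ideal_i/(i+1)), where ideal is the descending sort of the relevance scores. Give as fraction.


Position discount weights w_i = 1/(i+1) for i=1..7:
Weights = [1/2, 1/3, 1/4, 1/5, 1/6, 1/7, 1/8]
Actual relevance: [5, 2, 2, 5, 4, 3, 1]
DCG = 5/2 + 2/3 + 2/4 + 5/5 + 4/6 + 3/7 + 1/8 = 989/168
Ideal relevance (sorted desc): [5, 5, 4, 3, 2, 2, 1]
Ideal DCG = 5/2 + 5/3 + 4/4 + 3/5 + 2/6 + 2/7 + 1/8 = 1823/280
nDCG = DCG / ideal_DCG = 989/168 / 1823/280 = 4945/5469

4945/5469


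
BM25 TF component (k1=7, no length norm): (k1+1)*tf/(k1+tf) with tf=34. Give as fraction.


BM25 TF component = (k1+1)*tf / (k1+tf)
k1 = 7, tf = 34
Numerator = (7+1)*34 = 272
Denominator = 7 + 34 = 41
= 272/41 = 272/41

272/41


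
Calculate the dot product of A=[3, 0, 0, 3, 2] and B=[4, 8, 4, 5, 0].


Dot product = sum of element-wise products
A[0]*B[0] = 3*4 = 12
A[1]*B[1] = 0*8 = 0
A[2]*B[2] = 0*4 = 0
A[3]*B[3] = 3*5 = 15
A[4]*B[4] = 2*0 = 0
Sum = 12 + 0 + 0 + 15 + 0 = 27

27


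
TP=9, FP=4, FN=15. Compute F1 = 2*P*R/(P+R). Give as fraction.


F1 = 2 * P * R / (P + R)
P = TP/(TP+FP) = 9/13 = 9/13
R = TP/(TP+FN) = 9/24 = 3/8
2 * P * R = 2 * 9/13 * 3/8 = 27/52
P + R = 9/13 + 3/8 = 111/104
F1 = 27/52 / 111/104 = 18/37

18/37


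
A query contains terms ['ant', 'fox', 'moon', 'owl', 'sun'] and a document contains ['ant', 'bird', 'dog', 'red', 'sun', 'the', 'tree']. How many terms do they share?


Query terms: ['ant', 'fox', 'moon', 'owl', 'sun']
Document terms: ['ant', 'bird', 'dog', 'red', 'sun', 'the', 'tree']
Common terms: ['ant', 'sun']
Overlap count = 2

2


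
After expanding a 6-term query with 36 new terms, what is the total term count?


Original terms: 6
Expansion terms: 36
Total = 6 + 36 = 42

42


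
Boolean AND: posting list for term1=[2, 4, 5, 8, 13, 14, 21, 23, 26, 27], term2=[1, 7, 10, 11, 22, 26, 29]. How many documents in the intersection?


Boolean AND: find intersection of posting lists
term1 docs: [2, 4, 5, 8, 13, 14, 21, 23, 26, 27]
term2 docs: [1, 7, 10, 11, 22, 26, 29]
Intersection: [26]
|intersection| = 1

1


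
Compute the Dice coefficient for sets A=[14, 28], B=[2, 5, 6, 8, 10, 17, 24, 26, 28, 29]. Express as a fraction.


A intersect B = [28]
|A intersect B| = 1
|A| = 2, |B| = 10
Dice = 2*1 / (2+10)
= 2 / 12 = 1/6

1/6


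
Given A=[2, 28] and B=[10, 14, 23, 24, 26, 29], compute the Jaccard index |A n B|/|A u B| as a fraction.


A intersect B = []
|A intersect B| = 0
A union B = [2, 10, 14, 23, 24, 26, 28, 29]
|A union B| = 8
Jaccard = 0/8 = 0

0


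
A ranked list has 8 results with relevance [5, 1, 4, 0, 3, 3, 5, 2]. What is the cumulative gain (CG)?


Cumulative Gain = sum of relevance scores
Position 1: rel=5, running sum=5
Position 2: rel=1, running sum=6
Position 3: rel=4, running sum=10
Position 4: rel=0, running sum=10
Position 5: rel=3, running sum=13
Position 6: rel=3, running sum=16
Position 7: rel=5, running sum=21
Position 8: rel=2, running sum=23
CG = 23

23


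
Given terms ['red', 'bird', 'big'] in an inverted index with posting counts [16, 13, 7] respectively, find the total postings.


Summing posting list sizes:
'red': 16 postings
'bird': 13 postings
'big': 7 postings
Total = 16 + 13 + 7 = 36

36


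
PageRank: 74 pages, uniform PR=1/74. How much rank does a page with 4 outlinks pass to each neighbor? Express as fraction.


Initial PR = 1/74 = 1/74
Outlinks = 4
Contribution per link = PR / outlinks
= 1/74 / 4
= 1/296

1/296


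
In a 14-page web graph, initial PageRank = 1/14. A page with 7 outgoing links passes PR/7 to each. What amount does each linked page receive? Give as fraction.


Initial PR = 1/14 = 1/14
Outlinks = 7
Contribution per link = PR / outlinks
= 1/14 / 7
= 1/98

1/98


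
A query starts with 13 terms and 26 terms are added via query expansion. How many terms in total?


Original terms: 13
Expansion terms: 26
Total = 13 + 26 = 39

39


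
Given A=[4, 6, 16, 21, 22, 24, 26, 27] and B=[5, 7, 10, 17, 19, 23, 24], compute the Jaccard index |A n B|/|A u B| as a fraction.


A intersect B = [24]
|A intersect B| = 1
A union B = [4, 5, 6, 7, 10, 16, 17, 19, 21, 22, 23, 24, 26, 27]
|A union B| = 14
Jaccard = 1/14 = 1/14

1/14


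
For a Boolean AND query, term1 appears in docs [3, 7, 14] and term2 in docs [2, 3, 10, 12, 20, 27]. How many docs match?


Boolean AND: find intersection of posting lists
term1 docs: [3, 7, 14]
term2 docs: [2, 3, 10, 12, 20, 27]
Intersection: [3]
|intersection| = 1

1


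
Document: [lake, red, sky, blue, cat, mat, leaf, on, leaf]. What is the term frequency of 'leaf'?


Document has 9 words
Scanning for 'leaf':
Found at positions: [6, 8]
Count = 2

2


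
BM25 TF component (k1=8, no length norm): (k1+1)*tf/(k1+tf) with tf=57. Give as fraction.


BM25 TF component = (k1+1)*tf / (k1+tf)
k1 = 8, tf = 57
Numerator = (8+1)*57 = 513
Denominator = 8 + 57 = 65
= 513/65 = 513/65

513/65


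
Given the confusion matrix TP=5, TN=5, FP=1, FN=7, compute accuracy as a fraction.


Accuracy = (TP + TN) / (TP + TN + FP + FN)
TP + TN = 5 + 5 = 10
Total = 5 + 5 + 1 + 7 = 18
Accuracy = 10 / 18 = 5/9

5/9


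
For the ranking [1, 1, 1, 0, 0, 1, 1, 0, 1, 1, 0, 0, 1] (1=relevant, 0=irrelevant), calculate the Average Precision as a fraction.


Computing P@k for each relevant position:
Position 1: relevant, P@1 = 1/1 = 1
Position 2: relevant, P@2 = 2/2 = 1
Position 3: relevant, P@3 = 3/3 = 1
Position 4: not relevant
Position 5: not relevant
Position 6: relevant, P@6 = 4/6 = 2/3
Position 7: relevant, P@7 = 5/7 = 5/7
Position 8: not relevant
Position 9: relevant, P@9 = 6/9 = 2/3
Position 10: relevant, P@10 = 7/10 = 7/10
Position 11: not relevant
Position 12: not relevant
Position 13: relevant, P@13 = 8/13 = 8/13
Sum of P@k = 1 + 1 + 1 + 2/3 + 5/7 + 2/3 + 7/10 + 8/13 = 17371/2730
AP = 17371/2730 / 8 = 17371/21840

17371/21840


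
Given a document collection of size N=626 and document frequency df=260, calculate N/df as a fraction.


IDF ratio = N / df
= 626 / 260
= 313/130

313/130


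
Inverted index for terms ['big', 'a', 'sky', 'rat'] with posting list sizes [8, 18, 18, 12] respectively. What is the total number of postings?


Summing posting list sizes:
'big': 8 postings
'a': 18 postings
'sky': 18 postings
'rat': 12 postings
Total = 8 + 18 + 18 + 12 = 56

56


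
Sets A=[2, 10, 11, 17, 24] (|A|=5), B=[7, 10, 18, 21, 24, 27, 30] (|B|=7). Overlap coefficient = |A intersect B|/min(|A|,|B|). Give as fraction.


A intersect B = [10, 24]
|A intersect B| = 2
min(|A|, |B|) = min(5, 7) = 5
Overlap = 2 / 5 = 2/5

2/5


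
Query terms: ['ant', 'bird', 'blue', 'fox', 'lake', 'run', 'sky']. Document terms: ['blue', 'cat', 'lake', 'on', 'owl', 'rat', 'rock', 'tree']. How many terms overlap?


Query terms: ['ant', 'bird', 'blue', 'fox', 'lake', 'run', 'sky']
Document terms: ['blue', 'cat', 'lake', 'on', 'owl', 'rat', 'rock', 'tree']
Common terms: ['blue', 'lake']
Overlap count = 2

2


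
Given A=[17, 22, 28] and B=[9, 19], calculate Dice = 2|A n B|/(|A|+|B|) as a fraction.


A intersect B = []
|A intersect B| = 0
|A| = 3, |B| = 2
Dice = 2*0 / (3+2)
= 0 / 5 = 0

0


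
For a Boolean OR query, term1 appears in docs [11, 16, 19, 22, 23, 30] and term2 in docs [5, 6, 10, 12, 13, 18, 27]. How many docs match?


Boolean OR: find union of posting lists
term1 docs: [11, 16, 19, 22, 23, 30]
term2 docs: [5, 6, 10, 12, 13, 18, 27]
Union: [5, 6, 10, 11, 12, 13, 16, 18, 19, 22, 23, 27, 30]
|union| = 13

13


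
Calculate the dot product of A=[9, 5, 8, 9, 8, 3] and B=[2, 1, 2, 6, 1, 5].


Dot product = sum of element-wise products
A[0]*B[0] = 9*2 = 18
A[1]*B[1] = 5*1 = 5
A[2]*B[2] = 8*2 = 16
A[3]*B[3] = 9*6 = 54
A[4]*B[4] = 8*1 = 8
A[5]*B[5] = 3*5 = 15
Sum = 18 + 5 + 16 + 54 + 8 + 15 = 116

116


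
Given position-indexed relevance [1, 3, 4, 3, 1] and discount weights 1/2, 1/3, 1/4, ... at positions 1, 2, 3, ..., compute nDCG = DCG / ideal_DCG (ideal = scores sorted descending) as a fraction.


Position discount weights w_i = 1/(i+1) for i=1..5:
Weights = [1/2, 1/3, 1/4, 1/5, 1/6]
Actual relevance: [1, 3, 4, 3, 1]
DCG = 1/2 + 3/3 + 4/4 + 3/5 + 1/6 = 49/15
Ideal relevance (sorted desc): [4, 3, 3, 1, 1]
Ideal DCG = 4/2 + 3/3 + 3/4 + 1/5 + 1/6 = 247/60
nDCG = DCG / ideal_DCG = 49/15 / 247/60 = 196/247

196/247


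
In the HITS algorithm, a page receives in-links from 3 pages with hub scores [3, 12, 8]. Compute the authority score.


Authority = sum of hub scores of in-linkers
In-link 1: hub score = 3
In-link 2: hub score = 12
In-link 3: hub score = 8
Authority = 3 + 12 + 8 = 23

23


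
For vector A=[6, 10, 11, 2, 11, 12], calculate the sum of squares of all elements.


|A|^2 = sum of squared components
A[0]^2 = 6^2 = 36
A[1]^2 = 10^2 = 100
A[2]^2 = 11^2 = 121
A[3]^2 = 2^2 = 4
A[4]^2 = 11^2 = 121
A[5]^2 = 12^2 = 144
Sum = 36 + 100 + 121 + 4 + 121 + 144 = 526

526


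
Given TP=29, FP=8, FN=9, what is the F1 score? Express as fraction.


F1 = 2 * P * R / (P + R)
P = TP/(TP+FP) = 29/37 = 29/37
R = TP/(TP+FN) = 29/38 = 29/38
2 * P * R = 2 * 29/37 * 29/38 = 841/703
P + R = 29/37 + 29/38 = 2175/1406
F1 = 841/703 / 2175/1406 = 58/75

58/75


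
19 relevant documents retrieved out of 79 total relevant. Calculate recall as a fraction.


Recall = retrieved_relevant / total_relevant
= 19 / 79
= 19 / (19 + 60)
= 19/79

19/79


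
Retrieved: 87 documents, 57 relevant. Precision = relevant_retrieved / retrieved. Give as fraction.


Precision = relevant_retrieved / total_retrieved
= 57 / 87
= 57 / (57 + 30)
= 19/29

19/29


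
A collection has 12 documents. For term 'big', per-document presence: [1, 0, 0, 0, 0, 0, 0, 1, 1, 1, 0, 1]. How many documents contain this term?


Checking each document for 'big':
Doc 1: present
Doc 2: absent
Doc 3: absent
Doc 4: absent
Doc 5: absent
Doc 6: absent
Doc 7: absent
Doc 8: present
Doc 9: present
Doc 10: present
Doc 11: absent
Doc 12: present
df = sum of presences = 1 + 0 + 0 + 0 + 0 + 0 + 0 + 1 + 1 + 1 + 0 + 1 = 5

5


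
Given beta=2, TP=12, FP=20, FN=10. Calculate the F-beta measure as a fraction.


P = TP/(TP+FP) = 12/32 = 3/8
R = TP/(TP+FN) = 12/22 = 6/11
beta^2 = 2^2 = 4
(1 + beta^2) = 5
Numerator = (1+beta^2)*P*R = 45/44
Denominator = beta^2*P + R = 3/2 + 6/11 = 45/22
F_beta = 1/2

1/2


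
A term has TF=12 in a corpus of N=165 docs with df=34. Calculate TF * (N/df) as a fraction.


TF * (N/df)
= 12 * (165/34)
= 12 * 165/34
= 990/17

990/17


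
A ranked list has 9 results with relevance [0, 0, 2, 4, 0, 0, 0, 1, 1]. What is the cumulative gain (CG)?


Cumulative Gain = sum of relevance scores
Position 1: rel=0, running sum=0
Position 2: rel=0, running sum=0
Position 3: rel=2, running sum=2
Position 4: rel=4, running sum=6
Position 5: rel=0, running sum=6
Position 6: rel=0, running sum=6
Position 7: rel=0, running sum=6
Position 8: rel=1, running sum=7
Position 9: rel=1, running sum=8
CG = 8

8


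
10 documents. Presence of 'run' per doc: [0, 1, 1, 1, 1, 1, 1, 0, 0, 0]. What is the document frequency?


Checking each document for 'run':
Doc 1: absent
Doc 2: present
Doc 3: present
Doc 4: present
Doc 5: present
Doc 6: present
Doc 7: present
Doc 8: absent
Doc 9: absent
Doc 10: absent
df = sum of presences = 0 + 1 + 1 + 1 + 1 + 1 + 1 + 0 + 0 + 0 = 6

6


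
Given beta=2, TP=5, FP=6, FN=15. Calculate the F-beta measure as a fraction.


P = TP/(TP+FP) = 5/11 = 5/11
R = TP/(TP+FN) = 5/20 = 1/4
beta^2 = 2^2 = 4
(1 + beta^2) = 5
Numerator = (1+beta^2)*P*R = 25/44
Denominator = beta^2*P + R = 20/11 + 1/4 = 91/44
F_beta = 25/91

25/91


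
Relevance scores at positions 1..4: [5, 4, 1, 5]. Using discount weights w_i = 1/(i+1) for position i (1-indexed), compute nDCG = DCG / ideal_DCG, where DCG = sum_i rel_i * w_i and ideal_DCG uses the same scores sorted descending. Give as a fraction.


Position discount weights w_i = 1/(i+1) for i=1..4:
Weights = [1/2, 1/3, 1/4, 1/5]
Actual relevance: [5, 4, 1, 5]
DCG = 5/2 + 4/3 + 1/4 + 5/5 = 61/12
Ideal relevance (sorted desc): [5, 5, 4, 1]
Ideal DCG = 5/2 + 5/3 + 4/4 + 1/5 = 161/30
nDCG = DCG / ideal_DCG = 61/12 / 161/30 = 305/322

305/322


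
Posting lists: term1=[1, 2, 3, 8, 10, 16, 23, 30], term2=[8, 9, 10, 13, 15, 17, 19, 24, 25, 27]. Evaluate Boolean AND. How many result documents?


Boolean AND: find intersection of posting lists
term1 docs: [1, 2, 3, 8, 10, 16, 23, 30]
term2 docs: [8, 9, 10, 13, 15, 17, 19, 24, 25, 27]
Intersection: [8, 10]
|intersection| = 2

2


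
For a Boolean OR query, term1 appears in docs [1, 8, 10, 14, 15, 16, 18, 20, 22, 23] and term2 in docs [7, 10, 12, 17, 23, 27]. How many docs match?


Boolean OR: find union of posting lists
term1 docs: [1, 8, 10, 14, 15, 16, 18, 20, 22, 23]
term2 docs: [7, 10, 12, 17, 23, 27]
Union: [1, 7, 8, 10, 12, 14, 15, 16, 17, 18, 20, 22, 23, 27]
|union| = 14

14


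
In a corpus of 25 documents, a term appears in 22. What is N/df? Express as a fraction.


IDF ratio = N / df
= 25 / 22
= 25/22

25/22


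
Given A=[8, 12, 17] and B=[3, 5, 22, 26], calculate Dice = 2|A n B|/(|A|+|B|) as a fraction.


A intersect B = []
|A intersect B| = 0
|A| = 3, |B| = 4
Dice = 2*0 / (3+4)
= 0 / 7 = 0

0


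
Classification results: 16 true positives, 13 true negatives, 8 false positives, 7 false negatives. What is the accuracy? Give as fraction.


Accuracy = (TP + TN) / (TP + TN + FP + FN)
TP + TN = 16 + 13 = 29
Total = 16 + 13 + 8 + 7 = 44
Accuracy = 29 / 44 = 29/44

29/44


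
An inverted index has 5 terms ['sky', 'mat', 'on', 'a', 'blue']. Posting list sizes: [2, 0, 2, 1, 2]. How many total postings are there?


Summing posting list sizes:
'sky': 2 postings
'mat': 0 postings
'on': 2 postings
'a': 1 postings
'blue': 2 postings
Total = 2 + 0 + 2 + 1 + 2 = 7

7


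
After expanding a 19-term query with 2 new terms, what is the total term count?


Original terms: 19
Expansion terms: 2
Total = 19 + 2 = 21

21


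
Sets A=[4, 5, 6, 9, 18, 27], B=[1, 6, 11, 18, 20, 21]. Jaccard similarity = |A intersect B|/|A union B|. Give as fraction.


A intersect B = [6, 18]
|A intersect B| = 2
A union B = [1, 4, 5, 6, 9, 11, 18, 20, 21, 27]
|A union B| = 10
Jaccard = 2/10 = 1/5

1/5


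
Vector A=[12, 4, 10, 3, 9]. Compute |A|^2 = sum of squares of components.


|A|^2 = sum of squared components
A[0]^2 = 12^2 = 144
A[1]^2 = 4^2 = 16
A[2]^2 = 10^2 = 100
A[3]^2 = 3^2 = 9
A[4]^2 = 9^2 = 81
Sum = 144 + 16 + 100 + 9 + 81 = 350

350


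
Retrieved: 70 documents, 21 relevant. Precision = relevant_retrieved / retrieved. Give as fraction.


Precision = relevant_retrieved / total_retrieved
= 21 / 70
= 21 / (21 + 49)
= 3/10

3/10


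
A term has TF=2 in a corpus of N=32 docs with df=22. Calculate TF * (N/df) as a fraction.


TF * (N/df)
= 2 * (32/22)
= 2 * 16/11
= 32/11

32/11


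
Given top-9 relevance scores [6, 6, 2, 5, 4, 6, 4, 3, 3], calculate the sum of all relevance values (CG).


Cumulative Gain = sum of relevance scores
Position 1: rel=6, running sum=6
Position 2: rel=6, running sum=12
Position 3: rel=2, running sum=14
Position 4: rel=5, running sum=19
Position 5: rel=4, running sum=23
Position 6: rel=6, running sum=29
Position 7: rel=4, running sum=33
Position 8: rel=3, running sum=36
Position 9: rel=3, running sum=39
CG = 39

39


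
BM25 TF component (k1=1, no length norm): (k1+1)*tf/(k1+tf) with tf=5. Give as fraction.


BM25 TF component = (k1+1)*tf / (k1+tf)
k1 = 1, tf = 5
Numerator = (1+1)*5 = 10
Denominator = 1 + 5 = 6
= 10/6 = 5/3

5/3


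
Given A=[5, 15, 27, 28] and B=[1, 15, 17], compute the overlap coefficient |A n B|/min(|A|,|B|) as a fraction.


A intersect B = [15]
|A intersect B| = 1
min(|A|, |B|) = min(4, 3) = 3
Overlap = 1 / 3 = 1/3

1/3


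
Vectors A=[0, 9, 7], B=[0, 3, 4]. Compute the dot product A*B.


Dot product = sum of element-wise products
A[0]*B[0] = 0*0 = 0
A[1]*B[1] = 9*3 = 27
A[2]*B[2] = 7*4 = 28
Sum = 0 + 27 + 28 = 55

55


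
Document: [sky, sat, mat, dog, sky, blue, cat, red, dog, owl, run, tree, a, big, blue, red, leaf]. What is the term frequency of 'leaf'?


Document has 17 words
Scanning for 'leaf':
Found at positions: [16]
Count = 1

1


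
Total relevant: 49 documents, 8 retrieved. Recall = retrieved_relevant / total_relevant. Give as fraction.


Recall = retrieved_relevant / total_relevant
= 8 / 49
= 8 / (8 + 41)
= 8/49

8/49


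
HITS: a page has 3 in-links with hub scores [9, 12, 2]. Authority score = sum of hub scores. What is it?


Authority = sum of hub scores of in-linkers
In-link 1: hub score = 9
In-link 2: hub score = 12
In-link 3: hub score = 2
Authority = 9 + 12 + 2 = 23

23


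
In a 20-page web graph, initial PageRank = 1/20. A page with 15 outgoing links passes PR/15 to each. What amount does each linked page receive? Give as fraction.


Initial PR = 1/20 = 1/20
Outlinks = 15
Contribution per link = PR / outlinks
= 1/20 / 15
= 1/300

1/300


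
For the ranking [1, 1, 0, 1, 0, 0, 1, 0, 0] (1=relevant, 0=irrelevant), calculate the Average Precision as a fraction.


Computing P@k for each relevant position:
Position 1: relevant, P@1 = 1/1 = 1
Position 2: relevant, P@2 = 2/2 = 1
Position 3: not relevant
Position 4: relevant, P@4 = 3/4 = 3/4
Position 5: not relevant
Position 6: not relevant
Position 7: relevant, P@7 = 4/7 = 4/7
Position 8: not relevant
Position 9: not relevant
Sum of P@k = 1 + 1 + 3/4 + 4/7 = 93/28
AP = 93/28 / 4 = 93/112

93/112


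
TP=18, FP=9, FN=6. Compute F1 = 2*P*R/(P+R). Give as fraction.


F1 = 2 * P * R / (P + R)
P = TP/(TP+FP) = 18/27 = 2/3
R = TP/(TP+FN) = 18/24 = 3/4
2 * P * R = 2 * 2/3 * 3/4 = 1
P + R = 2/3 + 3/4 = 17/12
F1 = 1 / 17/12 = 12/17

12/17


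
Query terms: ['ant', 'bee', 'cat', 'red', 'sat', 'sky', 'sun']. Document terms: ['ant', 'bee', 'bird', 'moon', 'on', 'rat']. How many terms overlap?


Query terms: ['ant', 'bee', 'cat', 'red', 'sat', 'sky', 'sun']
Document terms: ['ant', 'bee', 'bird', 'moon', 'on', 'rat']
Common terms: ['ant', 'bee']
Overlap count = 2

2


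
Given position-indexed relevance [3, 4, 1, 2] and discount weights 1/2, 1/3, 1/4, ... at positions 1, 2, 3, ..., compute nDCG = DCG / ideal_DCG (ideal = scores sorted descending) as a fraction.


Position discount weights w_i = 1/(i+1) for i=1..4:
Weights = [1/2, 1/3, 1/4, 1/5]
Actual relevance: [3, 4, 1, 2]
DCG = 3/2 + 4/3 + 1/4 + 2/5 = 209/60
Ideal relevance (sorted desc): [4, 3, 2, 1]
Ideal DCG = 4/2 + 3/3 + 2/4 + 1/5 = 37/10
nDCG = DCG / ideal_DCG = 209/60 / 37/10 = 209/222

209/222


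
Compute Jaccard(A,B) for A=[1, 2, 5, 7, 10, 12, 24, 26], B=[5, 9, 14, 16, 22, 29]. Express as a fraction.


A intersect B = [5]
|A intersect B| = 1
A union B = [1, 2, 5, 7, 9, 10, 12, 14, 16, 22, 24, 26, 29]
|A union B| = 13
Jaccard = 1/13 = 1/13

1/13


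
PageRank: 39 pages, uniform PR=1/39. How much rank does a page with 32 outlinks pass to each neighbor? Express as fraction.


Initial PR = 1/39 = 1/39
Outlinks = 32
Contribution per link = PR / outlinks
= 1/39 / 32
= 1/1248

1/1248


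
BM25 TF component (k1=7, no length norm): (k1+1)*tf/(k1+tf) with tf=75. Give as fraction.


BM25 TF component = (k1+1)*tf / (k1+tf)
k1 = 7, tf = 75
Numerator = (7+1)*75 = 600
Denominator = 7 + 75 = 82
= 600/82 = 300/41

300/41


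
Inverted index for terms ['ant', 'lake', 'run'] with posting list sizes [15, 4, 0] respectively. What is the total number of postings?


Summing posting list sizes:
'ant': 15 postings
'lake': 4 postings
'run': 0 postings
Total = 15 + 4 + 0 = 19

19


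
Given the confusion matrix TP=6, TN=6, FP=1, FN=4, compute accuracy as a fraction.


Accuracy = (TP + TN) / (TP + TN + FP + FN)
TP + TN = 6 + 6 = 12
Total = 6 + 6 + 1 + 4 = 17
Accuracy = 12 / 17 = 12/17

12/17


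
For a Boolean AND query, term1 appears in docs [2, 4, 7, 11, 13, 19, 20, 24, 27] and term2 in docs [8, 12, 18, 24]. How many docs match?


Boolean AND: find intersection of posting lists
term1 docs: [2, 4, 7, 11, 13, 19, 20, 24, 27]
term2 docs: [8, 12, 18, 24]
Intersection: [24]
|intersection| = 1

1


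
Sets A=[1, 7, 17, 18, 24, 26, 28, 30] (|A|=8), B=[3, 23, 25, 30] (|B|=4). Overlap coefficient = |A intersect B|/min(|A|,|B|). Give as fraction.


A intersect B = [30]
|A intersect B| = 1
min(|A|, |B|) = min(8, 4) = 4
Overlap = 1 / 4 = 1/4

1/4


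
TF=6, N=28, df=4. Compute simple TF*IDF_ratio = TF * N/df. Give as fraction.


TF * (N/df)
= 6 * (28/4)
= 6 * 7
= 42

42


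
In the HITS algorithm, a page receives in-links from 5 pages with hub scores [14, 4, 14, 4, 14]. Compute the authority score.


Authority = sum of hub scores of in-linkers
In-link 1: hub score = 14
In-link 2: hub score = 4
In-link 3: hub score = 14
In-link 4: hub score = 4
In-link 5: hub score = 14
Authority = 14 + 4 + 14 + 4 + 14 = 50

50


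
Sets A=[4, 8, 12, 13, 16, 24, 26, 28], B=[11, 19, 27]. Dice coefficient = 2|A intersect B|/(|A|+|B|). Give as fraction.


A intersect B = []
|A intersect B| = 0
|A| = 8, |B| = 3
Dice = 2*0 / (8+3)
= 0 / 11 = 0

0


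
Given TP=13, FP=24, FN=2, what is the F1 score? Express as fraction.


F1 = 2 * P * R / (P + R)
P = TP/(TP+FP) = 13/37 = 13/37
R = TP/(TP+FN) = 13/15 = 13/15
2 * P * R = 2 * 13/37 * 13/15 = 338/555
P + R = 13/37 + 13/15 = 676/555
F1 = 338/555 / 676/555 = 1/2

1/2


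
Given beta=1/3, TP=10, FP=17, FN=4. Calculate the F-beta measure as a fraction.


P = TP/(TP+FP) = 10/27 = 10/27
R = TP/(TP+FN) = 10/14 = 5/7
beta^2 = 1/3^2 = 1/9
(1 + beta^2) = 10/9
Numerator = (1+beta^2)*P*R = 500/1701
Denominator = beta^2*P + R = 10/243 + 5/7 = 1285/1701
F_beta = 100/257

100/257


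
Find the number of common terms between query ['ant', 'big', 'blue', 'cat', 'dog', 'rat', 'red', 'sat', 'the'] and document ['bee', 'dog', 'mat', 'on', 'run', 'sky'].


Query terms: ['ant', 'big', 'blue', 'cat', 'dog', 'rat', 'red', 'sat', 'the']
Document terms: ['bee', 'dog', 'mat', 'on', 'run', 'sky']
Common terms: ['dog']
Overlap count = 1

1


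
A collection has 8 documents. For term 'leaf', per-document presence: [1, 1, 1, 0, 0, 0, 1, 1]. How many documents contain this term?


Checking each document for 'leaf':
Doc 1: present
Doc 2: present
Doc 3: present
Doc 4: absent
Doc 5: absent
Doc 6: absent
Doc 7: present
Doc 8: present
df = sum of presences = 1 + 1 + 1 + 0 + 0 + 0 + 1 + 1 = 5

5


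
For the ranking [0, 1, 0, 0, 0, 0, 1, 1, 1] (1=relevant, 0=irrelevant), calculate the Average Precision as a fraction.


Computing P@k for each relevant position:
Position 1: not relevant
Position 2: relevant, P@2 = 1/2 = 1/2
Position 3: not relevant
Position 4: not relevant
Position 5: not relevant
Position 6: not relevant
Position 7: relevant, P@7 = 2/7 = 2/7
Position 8: relevant, P@8 = 3/8 = 3/8
Position 9: relevant, P@9 = 4/9 = 4/9
Sum of P@k = 1/2 + 2/7 + 3/8 + 4/9 = 809/504
AP = 809/504 / 4 = 809/2016

809/2016


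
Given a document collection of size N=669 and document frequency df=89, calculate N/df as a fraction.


IDF ratio = N / df
= 669 / 89
= 669/89

669/89


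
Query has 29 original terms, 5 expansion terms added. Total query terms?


Original terms: 29
Expansion terms: 5
Total = 29 + 5 = 34

34


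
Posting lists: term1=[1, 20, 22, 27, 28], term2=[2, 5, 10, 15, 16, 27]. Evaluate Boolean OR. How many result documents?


Boolean OR: find union of posting lists
term1 docs: [1, 20, 22, 27, 28]
term2 docs: [2, 5, 10, 15, 16, 27]
Union: [1, 2, 5, 10, 15, 16, 20, 22, 27, 28]
|union| = 10

10


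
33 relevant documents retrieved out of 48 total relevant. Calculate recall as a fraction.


Recall = retrieved_relevant / total_relevant
= 33 / 48
= 33 / (33 + 15)
= 11/16

11/16


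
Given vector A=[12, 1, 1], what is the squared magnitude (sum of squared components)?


|A|^2 = sum of squared components
A[0]^2 = 12^2 = 144
A[1]^2 = 1^2 = 1
A[2]^2 = 1^2 = 1
Sum = 144 + 1 + 1 = 146

146


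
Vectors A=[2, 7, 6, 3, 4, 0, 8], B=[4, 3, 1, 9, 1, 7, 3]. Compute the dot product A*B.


Dot product = sum of element-wise products
A[0]*B[0] = 2*4 = 8
A[1]*B[1] = 7*3 = 21
A[2]*B[2] = 6*1 = 6
A[3]*B[3] = 3*9 = 27
A[4]*B[4] = 4*1 = 4
A[5]*B[5] = 0*7 = 0
A[6]*B[6] = 8*3 = 24
Sum = 8 + 21 + 6 + 27 + 4 + 0 + 24 = 90

90


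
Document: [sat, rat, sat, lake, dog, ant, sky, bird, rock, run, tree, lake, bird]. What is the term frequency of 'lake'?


Document has 13 words
Scanning for 'lake':
Found at positions: [3, 11]
Count = 2

2


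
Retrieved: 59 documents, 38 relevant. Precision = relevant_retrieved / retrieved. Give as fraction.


Precision = relevant_retrieved / total_retrieved
= 38 / 59
= 38 / (38 + 21)
= 38/59

38/59


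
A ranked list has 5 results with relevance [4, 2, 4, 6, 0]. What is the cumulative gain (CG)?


Cumulative Gain = sum of relevance scores
Position 1: rel=4, running sum=4
Position 2: rel=2, running sum=6
Position 3: rel=4, running sum=10
Position 4: rel=6, running sum=16
Position 5: rel=0, running sum=16
CG = 16

16


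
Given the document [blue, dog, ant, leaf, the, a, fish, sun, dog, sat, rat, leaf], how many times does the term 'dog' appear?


Document has 12 words
Scanning for 'dog':
Found at positions: [1, 8]
Count = 2

2


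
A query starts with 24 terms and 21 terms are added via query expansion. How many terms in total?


Original terms: 24
Expansion terms: 21
Total = 24 + 21 = 45

45


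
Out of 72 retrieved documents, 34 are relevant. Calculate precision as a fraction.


Precision = relevant_retrieved / total_retrieved
= 34 / 72
= 34 / (34 + 38)
= 17/36

17/36


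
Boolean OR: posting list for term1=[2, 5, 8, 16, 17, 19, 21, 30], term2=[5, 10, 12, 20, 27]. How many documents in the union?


Boolean OR: find union of posting lists
term1 docs: [2, 5, 8, 16, 17, 19, 21, 30]
term2 docs: [5, 10, 12, 20, 27]
Union: [2, 5, 8, 10, 12, 16, 17, 19, 20, 21, 27, 30]
|union| = 12

12


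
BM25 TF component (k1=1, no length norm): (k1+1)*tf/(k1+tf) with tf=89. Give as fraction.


BM25 TF component = (k1+1)*tf / (k1+tf)
k1 = 1, tf = 89
Numerator = (1+1)*89 = 178
Denominator = 1 + 89 = 90
= 178/90 = 89/45

89/45


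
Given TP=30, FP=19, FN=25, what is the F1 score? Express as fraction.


F1 = 2 * P * R / (P + R)
P = TP/(TP+FP) = 30/49 = 30/49
R = TP/(TP+FN) = 30/55 = 6/11
2 * P * R = 2 * 30/49 * 6/11 = 360/539
P + R = 30/49 + 6/11 = 624/539
F1 = 360/539 / 624/539 = 15/26

15/26


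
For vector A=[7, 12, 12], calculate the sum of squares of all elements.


|A|^2 = sum of squared components
A[0]^2 = 7^2 = 49
A[1]^2 = 12^2 = 144
A[2]^2 = 12^2 = 144
Sum = 49 + 144 + 144 = 337

337


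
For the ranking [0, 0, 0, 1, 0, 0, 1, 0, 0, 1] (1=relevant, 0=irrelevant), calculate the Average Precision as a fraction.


Computing P@k for each relevant position:
Position 1: not relevant
Position 2: not relevant
Position 3: not relevant
Position 4: relevant, P@4 = 1/4 = 1/4
Position 5: not relevant
Position 6: not relevant
Position 7: relevant, P@7 = 2/7 = 2/7
Position 8: not relevant
Position 9: not relevant
Position 10: relevant, P@10 = 3/10 = 3/10
Sum of P@k = 1/4 + 2/7 + 3/10 = 117/140
AP = 117/140 / 3 = 39/140

39/140


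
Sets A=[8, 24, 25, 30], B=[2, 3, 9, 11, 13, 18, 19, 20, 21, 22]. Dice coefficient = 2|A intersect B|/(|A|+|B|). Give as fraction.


A intersect B = []
|A intersect B| = 0
|A| = 4, |B| = 10
Dice = 2*0 / (4+10)
= 0 / 14 = 0

0


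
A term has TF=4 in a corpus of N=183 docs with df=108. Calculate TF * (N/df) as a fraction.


TF * (N/df)
= 4 * (183/108)
= 4 * 61/36
= 61/9

61/9


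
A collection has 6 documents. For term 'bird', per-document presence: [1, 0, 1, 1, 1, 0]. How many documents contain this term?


Checking each document for 'bird':
Doc 1: present
Doc 2: absent
Doc 3: present
Doc 4: present
Doc 5: present
Doc 6: absent
df = sum of presences = 1 + 0 + 1 + 1 + 1 + 0 = 4

4
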